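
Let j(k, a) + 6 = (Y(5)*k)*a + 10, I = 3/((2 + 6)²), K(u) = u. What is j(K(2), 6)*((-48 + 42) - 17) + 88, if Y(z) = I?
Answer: -271/16 ≈ -16.938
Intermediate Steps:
I = 3/64 (I = 3/(8²) = 3/64 ≈ 0.046875)
Y(z) = 3/64
j(k, a) = 4 + 3*a*k/64 (j(k, a) = -6 + ((3*k/64)*a + 10) = -6 + (3*a*k/64 + 10) = -6 + (10 + 3*a*k/64) = 4 + 3*a*k/64)
j(K(2), 6)*((-48 + 42) - 17) + 88 = (4 + (3/64)*6*2)*((-48 + 42) - 17) + 88 = (4 + 9/16)*(-6 - 17) + 88 = (73/16)*(-23) + 88 = -1679/16 + 88 = -271/16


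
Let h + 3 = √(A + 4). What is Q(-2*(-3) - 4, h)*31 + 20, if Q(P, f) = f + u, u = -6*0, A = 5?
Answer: 20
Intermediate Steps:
u = 0
h = 0 (h = -3 + √(5 + 4) = -3 + √9 = -3 + 3 = 0)
Q(P, f) = f (Q(P, f) = f + 0 = f)
Q(-2*(-3) - 4, h)*31 + 20 = 0*31 + 20 = 0 + 20 = 20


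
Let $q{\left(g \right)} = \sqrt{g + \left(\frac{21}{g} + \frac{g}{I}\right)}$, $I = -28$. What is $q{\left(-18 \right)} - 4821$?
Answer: $-4821 + \frac{i \sqrt{8169}}{21} \approx -4821.0 + 4.3039 i$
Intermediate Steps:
$q{\left(g \right)} = \sqrt{\frac{21}{g} + \frac{27 g}{28}}$ ($q{\left(g \right)} = \sqrt{g + \left(\frac{21}{g} + \frac{g}{-28}\right)} = \sqrt{g + \left(\frac{21}{g} + g \left(- \frac{1}{28}\right)\right)} = \sqrt{g - \left(- \frac{21}{g} + \frac{g}{28}\right)} = \sqrt{\frac{21}{g} + \frac{27 g}{28}}$)
$q{\left(-18 \right)} - 4821 = \frac{\sqrt{189 \left(-18\right) + \frac{4116}{-18}}}{14} - 4821 = \frac{\sqrt{-3402 + 4116 \left(- \frac{1}{18}\right)}}{14} - 4821 = \frac{\sqrt{-3402 - \frac{686}{3}}}{14} - 4821 = \frac{\sqrt{- \frac{10892}{3}}}{14} - 4821 = \frac{\frac{2}{3} i \sqrt{8169}}{14} - 4821 = \frac{i \sqrt{8169}}{21} - 4821 = -4821 + \frac{i \sqrt{8169}}{21}$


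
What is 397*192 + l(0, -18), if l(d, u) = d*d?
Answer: 76224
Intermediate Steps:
l(d, u) = d²
397*192 + l(0, -18) = 397*192 + 0² = 76224 + 0 = 76224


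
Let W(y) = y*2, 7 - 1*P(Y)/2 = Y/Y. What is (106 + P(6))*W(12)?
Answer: 2832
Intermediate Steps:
P(Y) = 12 (P(Y) = 14 - 2*Y/Y = 14 - 2*1 = 14 - 2 = 12)
W(y) = 2*y
(106 + P(6))*W(12) = (106 + 12)*(2*12) = 118*24 = 2832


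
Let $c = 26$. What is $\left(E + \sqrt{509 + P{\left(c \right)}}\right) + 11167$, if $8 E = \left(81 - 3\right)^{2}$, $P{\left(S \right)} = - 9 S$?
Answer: $\frac{23855}{2} + 5 \sqrt{11} \approx 11944.0$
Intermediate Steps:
$E = \frac{1521}{2}$ ($E = \frac{\left(81 - 3\right)^{2}}{8} = \frac{78^{2}}{8} = \frac{1}{8} \cdot 6084 = \frac{1521}{2} \approx 760.5$)
$\left(E + \sqrt{509 + P{\left(c \right)}}\right) + 11167 = \left(\frac{1521}{2} + \sqrt{509 - 234}\right) + 11167 = \left(\frac{1521}{2} + \sqrt{275}\right) + 11167 = \left(\frac{1521}{2} + 5 \sqrt{11}\right) + 11167 = \frac{23855}{2} + 5 \sqrt{11}$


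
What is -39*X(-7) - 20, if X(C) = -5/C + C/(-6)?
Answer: -1307/14 ≈ -93.357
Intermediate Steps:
X(C) = -5/C - C/6 (X(C) = -5/C + C*(-⅙) = -5/C - C/6)
-39*X(-7) - 20 = -39*(-5/(-7) - ⅙*(-7)) - 20 = -39*(-5*(-⅐) + 7/6) - 20 = -39*(5/7 + 7/6) - 20 = -39*79/42 - 20 = -1027/14 - 20 = -1307/14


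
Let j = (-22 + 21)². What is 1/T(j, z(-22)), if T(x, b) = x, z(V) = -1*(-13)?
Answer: 1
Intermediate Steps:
z(V) = 13
j = 1 (j = (-1)² = 1)
1/T(j, z(-22)) = 1/1 = 1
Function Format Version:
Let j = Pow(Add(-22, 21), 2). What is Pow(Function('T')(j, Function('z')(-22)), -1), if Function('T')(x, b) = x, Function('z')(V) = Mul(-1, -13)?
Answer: 1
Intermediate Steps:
Function('z')(V) = 13
j = 1 (j = Pow(-1, 2) = 1)
Pow(Function('T')(j, Function('z')(-22)), -1) = Pow(1, -1) = 1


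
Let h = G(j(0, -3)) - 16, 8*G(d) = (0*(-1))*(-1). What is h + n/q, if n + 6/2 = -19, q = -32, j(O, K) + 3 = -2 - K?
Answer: -245/16 ≈ -15.313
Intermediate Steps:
j(O, K) = -5 - K (j(O, K) = -3 + (-2 - K) = -5 - K)
n = -22 (n = -3 - 19 = -22)
G(d) = 0 (G(d) = ((0*(-1))*(-1))/8 = (0*(-1))/8 = (1/8)*0 = 0)
h = -16 (h = 0 - 16 = -16)
h + n/q = -16 - 22/(-32) = -16 - 1/32*(-22) = -16 + 11/16 = -245/16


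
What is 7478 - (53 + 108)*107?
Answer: -9749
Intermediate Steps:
7478 - (53 + 108)*107 = 7478 - 161*107 = 7478 - 1*17227 = 7478 - 17227 = -9749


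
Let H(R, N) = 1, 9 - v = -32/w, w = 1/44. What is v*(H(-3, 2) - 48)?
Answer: -66599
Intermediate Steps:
w = 1/44 ≈ 0.022727
v = 1417 (v = 9 - (-32)/1/44 = 9 - (-32)*44 = 9 - 1*(-1408) = 9 + 1408 = 1417)
v*(H(-3, 2) - 48) = 1417*(1 - 48) = 1417*(-47) = -66599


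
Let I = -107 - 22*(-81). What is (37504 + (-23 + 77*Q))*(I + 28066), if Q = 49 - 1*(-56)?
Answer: 1355178406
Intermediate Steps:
Q = 105 (Q = 49 + 56 = 105)
I = 1675 (I = -107 + 1782 = 1675)
(37504 + (-23 + 77*Q))*(I + 28066) = (37504 + (-23 + 77*105))*(1675 + 28066) = (37504 + (-23 + 8085))*29741 = (37504 + 8062)*29741 = 45566*29741 = 1355178406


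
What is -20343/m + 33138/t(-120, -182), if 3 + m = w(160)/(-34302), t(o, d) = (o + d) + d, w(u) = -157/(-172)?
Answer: 28752188593923/4283397338 ≈ 6712.5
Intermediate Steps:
w(u) = 157/172 (w(u) = -157*(-1/172) = 157/172)
t(o, d) = o + 2*d (t(o, d) = (d + o) + d = o + 2*d)
m = -17699989/5899944 (m = -3 + (157/172)/(-34302) = -3 + (157/172)*(-1/34302) = -3 - 157/5899944 = -17699989/5899944 ≈ -3.0000)
-20343/m + 33138/t(-120, -182) = -20343/(-17699989/5899944) + 33138/(-120 + 2*(-182)) = -20343*(-5899944/17699989) + 33138/(-120 - 364) = 120022560792/17699989 + 33138/(-484) = 120022560792/17699989 + 33138*(-1/484) = 120022560792/17699989 - 16569/242 = 28752188593923/4283397338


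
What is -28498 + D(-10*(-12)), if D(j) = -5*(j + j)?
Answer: -29698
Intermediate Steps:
D(j) = -10*j
-28498 + D(-10*(-12)) = -28498 - (-100)*(-12) = -28498 - 10*120 = -28498 - 1200 = -29698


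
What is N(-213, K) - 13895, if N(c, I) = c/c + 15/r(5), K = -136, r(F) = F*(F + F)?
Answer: -138937/10 ≈ -13894.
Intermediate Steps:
r(F) = 2*F² (r(F) = F*(2*F) = 2*F²)
N(c, I) = 13/10 (N(c, I) = c/c + 15/((2*5²)) = 1 + 15/((2*25)) = 1 + 15/50 = 1 + 15*(1/50) = 1 + 3/10 = 13/10)
N(-213, K) - 13895 = 13/10 - 13895 = -138937/10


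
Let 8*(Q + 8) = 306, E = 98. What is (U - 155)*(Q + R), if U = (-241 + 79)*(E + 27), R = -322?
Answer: 23812635/4 ≈ 5.9532e+6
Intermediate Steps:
Q = 121/4 (Q = -8 + (⅛)*306 = -8 + 153/4 = 121/4 ≈ 30.250)
U = -20250 (U = (-241 + 79)*(98 + 27) = -162*125 = -20250)
(U - 155)*(Q + R) = (-20250 - 155)*(121/4 - 322) = -20405*(-1167/4) = 23812635/4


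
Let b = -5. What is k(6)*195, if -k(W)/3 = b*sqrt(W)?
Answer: 2925*sqrt(6) ≈ 7164.8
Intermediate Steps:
k(W) = 15*sqrt(W) (k(W) = -(-15)*sqrt(W) = 15*sqrt(W))
k(6)*195 = (15*sqrt(6))*195 = 2925*sqrt(6)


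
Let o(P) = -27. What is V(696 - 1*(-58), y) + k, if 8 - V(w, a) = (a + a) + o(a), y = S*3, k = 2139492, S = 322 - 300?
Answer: 2139395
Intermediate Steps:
S = 22
y = 66 (y = 22*3 = 66)
V(w, a) = 35 - 2*a (V(w, a) = 8 - ((a + a) - 27) = 8 - (2*a - 27) = 8 - (-27 + 2*a) = 8 + (27 - 2*a) = 35 - 2*a)
V(696 - 1*(-58), y) + k = (35 - 2*66) + 2139492 = (35 - 132) + 2139492 = -97 + 2139492 = 2139395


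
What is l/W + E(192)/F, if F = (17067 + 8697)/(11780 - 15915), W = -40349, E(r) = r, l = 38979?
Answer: -2753177753/86629303 ≈ -31.781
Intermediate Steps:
F = -25764/4135 (F = 25764/(-4135) = 25764*(-1/4135) = -25764/4135 ≈ -6.2307)
l/W + E(192)/F = 38979/(-40349) + 192/(-25764/4135) = 38979*(-1/40349) + 192*(-4135/25764) = -38979/40349 - 66160/2147 = -2753177753/86629303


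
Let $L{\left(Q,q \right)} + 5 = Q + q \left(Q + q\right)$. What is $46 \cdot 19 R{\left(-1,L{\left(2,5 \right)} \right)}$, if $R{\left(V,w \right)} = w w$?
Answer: $894976$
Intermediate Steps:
$L{\left(Q,q \right)} = -5 + Q + q \left(Q + q\right)$ ($L{\left(Q,q \right)} = -5 + \left(Q + q \left(Q + q\right)\right) = -5 + Q + q \left(Q + q\right)$)
$R{\left(V,w \right)} = w^{2}$
$46 \cdot 19 R{\left(-1,L{\left(2,5 \right)} \right)} = 46 \cdot 19 \left(-5 + 2 + 5^{2} + 2 \cdot 5\right)^{2} = 874 \left(-5 + 2 + 25 + 10\right)^{2} = 874 \cdot 32^{2} = 874 \cdot 1024 = 894976$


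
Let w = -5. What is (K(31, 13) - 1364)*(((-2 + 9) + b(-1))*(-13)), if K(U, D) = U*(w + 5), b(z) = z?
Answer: 106392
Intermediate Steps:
K(U, D) = 0 (K(U, D) = U*(-5 + 5) = U*0 = 0)
(K(31, 13) - 1364)*(((-2 + 9) + b(-1))*(-13)) = (0 - 1364)*(((-2 + 9) - 1)*(-13)) = -1364*(7 - 1)*(-13) = -8184*(-13) = -1364*(-78) = 106392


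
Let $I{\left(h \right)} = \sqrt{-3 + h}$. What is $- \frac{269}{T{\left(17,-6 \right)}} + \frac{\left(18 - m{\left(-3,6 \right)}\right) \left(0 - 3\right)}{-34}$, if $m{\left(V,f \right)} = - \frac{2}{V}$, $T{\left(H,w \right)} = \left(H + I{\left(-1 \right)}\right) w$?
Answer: $\frac{123449}{29886} - \frac{269 i}{879} \approx 4.1307 - 0.30603 i$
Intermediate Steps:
$T{\left(H,w \right)} = w \left(H + 2 i\right)$ ($T{\left(H,w \right)} = \left(H + \sqrt{-3 - 1}\right) w = \left(H + \sqrt{-4}\right) w = \left(H + 2 i\right) w = w \left(H + 2 i\right)$)
$- \frac{269}{T{\left(17,-6 \right)}} + \frac{\left(18 - m{\left(-3,6 \right)}\right) \left(0 - 3\right)}{-34} = - \frac{269}{\left(-6\right) \left(17 + 2 i\right)} + \frac{\left(18 - - \frac{2}{-3}\right) \left(0 - 3\right)}{-34} = - \frac{269}{-102 - 12 i} + \left(18 - \left(-2\right) \left(- \frac{1}{3}\right)\right) \left(-3\right) \left(- \frac{1}{34}\right) = - 269 \frac{-102 + 12 i}{10548} + \left(18 - \frac{2}{3}\right) \left(-3\right) \left(- \frac{1}{34}\right) = - \frac{269 \left(-102 + 12 i\right)}{10548} + \left(18 - \frac{2}{3}\right) \left(-3\right) \left(- \frac{1}{34}\right) = - \frac{269 \left(-102 + 12 i\right)}{10548} + \frac{52}{3} \left(-3\right) \left(- \frac{1}{34}\right) = - \frac{269 \left(-102 + 12 i\right)}{10548} - - \frac{26}{17} = - \frac{269 \left(-102 + 12 i\right)}{10548} + \frac{26}{17} = \frac{26}{17} - \frac{269 \left(-102 + 12 i\right)}{10548}$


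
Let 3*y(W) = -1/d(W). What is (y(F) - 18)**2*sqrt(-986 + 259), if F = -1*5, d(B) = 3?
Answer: 26569*I*sqrt(727)/81 ≈ 8844.2*I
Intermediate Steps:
F = -5
y(W) = -1/9 (y(W) = (-1/3)/3 = (-1*1/3)/3 = (1/3)*(-1/3) = -1/9)
(y(F) - 18)**2*sqrt(-986 + 259) = (-1/9 - 18)**2*sqrt(-986 + 259) = (-163/9)**2*sqrt(-727) = 26569*(I*sqrt(727))/81 = 26569*I*sqrt(727)/81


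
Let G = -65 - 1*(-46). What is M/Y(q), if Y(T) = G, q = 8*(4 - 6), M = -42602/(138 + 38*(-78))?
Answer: -21301/26847 ≈ -0.79342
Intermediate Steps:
M = 21301/1413 (M = -42602/(138 - 2964) = -42602/(-2826) = -42602*(-1/2826) = 21301/1413 ≈ 15.075)
G = -19 (G = -65 + 46 = -19)
q = -16 (q = 8*(-2) = -16)
Y(T) = -19
M/Y(q) = (21301/1413)/(-19) = (21301/1413)*(-1/19) = -21301/26847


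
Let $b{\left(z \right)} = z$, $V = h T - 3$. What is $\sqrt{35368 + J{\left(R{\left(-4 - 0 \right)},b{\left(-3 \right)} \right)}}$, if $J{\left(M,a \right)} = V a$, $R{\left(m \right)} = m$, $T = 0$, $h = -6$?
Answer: $\sqrt{35377} \approx 188.09$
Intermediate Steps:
$V = -3$ ($V = \left(-6\right) 0 - 3 = 0 - 3 = -3$)
$J{\left(M,a \right)} = - 3 a$
$\sqrt{35368 + J{\left(R{\left(-4 - 0 \right)},b{\left(-3 \right)} \right)}} = \sqrt{35368 - -9} = \sqrt{35368 + 9} = \sqrt{35377}$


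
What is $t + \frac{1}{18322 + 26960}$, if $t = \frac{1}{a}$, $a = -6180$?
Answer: $- \frac{6517}{46640460} \approx -0.00013973$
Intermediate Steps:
$t = - \frac{1}{6180}$ ($t = \frac{1}{-6180} = - \frac{1}{6180} \approx -0.00016181$)
$t + \frac{1}{18322 + 26960} = - \frac{1}{6180} + \frac{1}{18322 + 26960} = - \frac{1}{6180} + \frac{1}{45282} = - \frac{6517}{46640460}$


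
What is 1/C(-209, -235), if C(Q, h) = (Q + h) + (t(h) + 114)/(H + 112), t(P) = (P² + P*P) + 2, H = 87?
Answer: 199/22210 ≈ 0.0089599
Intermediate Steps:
t(P) = 2 + 2*P² (t(P) = (P² + P²) + 2 = 2*P² + 2 = 2 + 2*P²)
C(Q, h) = 116/199 + Q + h + 2*h²/199 (C(Q, h) = (Q + h) + ((2 + 2*h²) + 114)/(87 + 112) = (Q + h) + (116 + 2*h²)/199 = (Q + h) + (116 + 2*h²)*(1/199) = (Q + h) + (116/199 + 2*h²/199) = 116/199 + Q + h + 2*h²/199)
1/C(-209, -235) = 1/(116/199 - 209 - 235 + (2/199)*(-235)²) = 1/(116/199 - 209 - 235 + (2/199)*55225) = 1/(116/199 - 209 - 235 + 110450/199) = 1/(22210/199) = 199/22210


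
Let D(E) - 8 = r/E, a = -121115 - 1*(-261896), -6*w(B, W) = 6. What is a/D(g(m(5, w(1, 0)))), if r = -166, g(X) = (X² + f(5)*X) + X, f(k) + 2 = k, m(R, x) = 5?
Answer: 6335145/194 ≈ 32655.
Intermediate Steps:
w(B, W) = -1 (w(B, W) = -⅙*6 = -1)
f(k) = -2 + k
g(X) = X² + 4*X (g(X) = (X² + (-2 + 5)*X) + X = (X² + 3*X) + X = X² + 4*X)
a = 140781 (a = -121115 + 261896 = 140781)
D(E) = 8 - 166/E
a/D(g(m(5, w(1, 0)))) = 140781/(8 - 166*1/(5*(4 + 5))) = 140781/(8 - 166/(5*9)) = 140781/(8 - 166/45) = 140781/(194/45) = 140781*(45/194) = 6335145/194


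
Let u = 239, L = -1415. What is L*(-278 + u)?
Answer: 55185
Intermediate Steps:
L*(-278 + u) = -1415*(-278 + 239) = -1415*(-39) = 55185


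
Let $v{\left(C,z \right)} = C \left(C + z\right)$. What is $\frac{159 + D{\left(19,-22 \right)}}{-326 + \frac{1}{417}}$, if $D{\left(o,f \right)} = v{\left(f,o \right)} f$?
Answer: $\frac{539181}{135941} \approx 3.9663$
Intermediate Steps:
$D{\left(o,f \right)} = f^{2} \left(f + o\right)$ ($D{\left(o,f \right)} = f \left(f + o\right) f = f^{2} \left(f + o\right)$)
$\frac{159 + D{\left(19,-22 \right)}}{-326 + \frac{1}{417}} = \frac{159 + \left(-22\right)^{2} \left(-22 + 19\right)}{-326 + \frac{1}{417}} = \frac{159 + 484 \left(-3\right)}{-326 + \frac{1}{417}} = \frac{159 - 1452}{- \frac{135941}{417}} = \left(-1293\right) \left(- \frac{417}{135941}\right) = \frac{539181}{135941}$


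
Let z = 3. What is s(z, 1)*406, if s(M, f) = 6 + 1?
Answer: 2842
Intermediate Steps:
s(M, f) = 7
s(z, 1)*406 = 7*406 = 2842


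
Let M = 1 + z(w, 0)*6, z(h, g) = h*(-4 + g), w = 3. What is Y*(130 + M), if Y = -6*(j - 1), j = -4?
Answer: 1770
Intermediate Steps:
Y = 30 (Y = -6*(-4 - 1) = -6*(-5) = 30)
M = -71 (M = 1 + (3*(-4 + 0))*6 = 1 + (3*(-4))*6 = 1 - 12*6 = 1 - 72 = -71)
Y*(130 + M) = 30*(130 - 71) = 30*59 = 1770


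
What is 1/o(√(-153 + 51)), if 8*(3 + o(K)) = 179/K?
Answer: -19584/90793 + 1432*I*√102/90793 ≈ -0.2157 + 0.15929*I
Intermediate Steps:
o(K) = -3 + 179/(8*K) (o(K) = -3 + (179/K)/8 = -3 + 179/(8*K))
1/o(√(-153 + 51)) = 1/(-3 + 179/(8*(√(-153 + 51)))) = 1/(-3 + 179/(8*(√(-102)))) = 1/(-3 + 179/(8*((I*√102)))) = 1/(-3 + 179*(-I*√102/102)/8) = 1/(-3 - 179*I*√102/816)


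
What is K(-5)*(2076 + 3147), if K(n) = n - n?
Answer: 0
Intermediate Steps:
K(n) = 0
K(-5)*(2076 + 3147) = 0*(2076 + 3147) = 0*5223 = 0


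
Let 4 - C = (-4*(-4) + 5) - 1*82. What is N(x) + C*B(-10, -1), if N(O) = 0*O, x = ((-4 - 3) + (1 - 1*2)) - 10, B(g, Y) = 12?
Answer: 780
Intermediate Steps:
x = -18 (x = (-7 + (1 - 2)) - 10 = (-7 - 1) - 10 = -8 - 10 = -18)
N(O) = 0
C = 65 (C = 4 - ((-4*(-4) + 5) - 1*82) = 4 - ((16 + 5) - 82) = 4 - (21 - 82) = 4 - 1*(-61) = 4 + 61 = 65)
N(x) + C*B(-10, -1) = 0 + 65*12 = 0 + 780 = 780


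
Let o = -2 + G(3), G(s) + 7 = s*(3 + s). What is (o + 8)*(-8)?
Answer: -136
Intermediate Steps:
G(s) = -7 + s*(3 + s)
o = 9 (o = -2 + (-7 + 3² + 3*3) = -2 + (-7 + 9 + 9) = -2 + 11 = 9)
(o + 8)*(-8) = (9 + 8)*(-8) = 17*(-8) = -136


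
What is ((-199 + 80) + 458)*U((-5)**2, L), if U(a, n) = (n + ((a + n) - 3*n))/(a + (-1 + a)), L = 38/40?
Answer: 163059/980 ≈ 166.39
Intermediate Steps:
L = 19/20 (L = 38*(1/40) = 19/20 ≈ 0.95000)
U(a, n) = (a - n)/(-1 + 2*a) (U(a, n) = (n + (a - 2*n))/(-1 + 2*a) = (a - n)/(-1 + 2*a))
((-199 + 80) + 458)*U((-5)**2, L) = ((-199 + 80) + 458)*(((-5)**2 - 1*19/20)/(-1 + 2*(-5)**2)) = (-119 + 458)*((25 - 19/20)/(-1 + 2*25)) = 339*((481/20)/(-1 + 50)) = 339*((481/20)/49) = 339*((1/49)*(481/20)) = 339*(481/980) = 163059/980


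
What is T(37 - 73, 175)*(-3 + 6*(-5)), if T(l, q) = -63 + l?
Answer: 3267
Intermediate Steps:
T(37 - 73, 175)*(-3 + 6*(-5)) = (-63 + (37 - 73))*(-3 + 6*(-5)) = (-63 - 36)*(-3 - 30) = -99*(-33) = 3267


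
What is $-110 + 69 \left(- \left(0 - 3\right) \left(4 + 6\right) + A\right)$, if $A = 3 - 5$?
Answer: $1822$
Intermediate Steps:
$A = -2$
$-110 + 69 \left(- \left(0 - 3\right) \left(4 + 6\right) + A\right) = -110 + 69 \left(- \left(0 - 3\right) \left(4 + 6\right) - 2\right) = -110 + 69 \left(- \left(-3\right) 10 - 2\right) = -110 + 69 \left(\left(-1\right) \left(-30\right) - 2\right) = -110 + 69 \left(30 - 2\right) = -110 + 69 \cdot 28 = -110 + 1932 = 1822$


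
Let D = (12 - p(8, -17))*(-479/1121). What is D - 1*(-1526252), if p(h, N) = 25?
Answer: 1710934719/1121 ≈ 1.5263e+6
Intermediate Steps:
D = 6227/1121 (D = (12 - 1*25)*(-479/1121) = (12 - 25)*(-479*1/1121) = -13*(-479/1121) = 6227/1121 ≈ 5.5549)
D - 1*(-1526252) = 6227/1121 - 1*(-1526252) = 6227/1121 + 1526252 = 1710934719/1121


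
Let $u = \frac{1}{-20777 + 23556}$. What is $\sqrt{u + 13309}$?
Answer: $\frac{4 \sqrt{6423955853}}{2779} \approx 115.36$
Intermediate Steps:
$u = \frac{1}{2779} \approx 0.00035984$
$\sqrt{u + 13309} = \sqrt{\frac{1}{2779} + 13309} = \sqrt{\frac{36985712}{2779}} = \frac{4 \sqrt{6423955853}}{2779}$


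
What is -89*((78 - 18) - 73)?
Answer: 1157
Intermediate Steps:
-89*((78 - 18) - 73) = -89*(60 - 73) = -89*(-13) = 1157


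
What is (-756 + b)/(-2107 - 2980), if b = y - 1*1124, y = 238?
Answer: 1642/5087 ≈ 0.32278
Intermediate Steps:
b = -886 (b = 238 - 1*1124 = 238 - 1124 = -886)
(-756 + b)/(-2107 - 2980) = (-756 - 886)/(-2107 - 2980) = -1642/(-5087) = -1642*(-1/5087) = 1642/5087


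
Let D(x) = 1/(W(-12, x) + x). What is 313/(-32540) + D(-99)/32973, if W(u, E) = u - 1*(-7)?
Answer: -268342409/27896476920 ≈ -0.0096192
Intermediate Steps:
W(u, E) = 7 + u (W(u, E) = u + 7 = 7 + u)
D(x) = 1/(-5 + x) (D(x) = 1/((7 - 12) + x) = 1/(-5 + x))
313/(-32540) + D(-99)/32973 = 313/(-32540) + 1/(-5 - 99*32973) = 313*(-1/32540) + (1/32973)/(-104) = -313/32540 - 1/104*1/32973 = -313/32540 - 1/3429192 = -268342409/27896476920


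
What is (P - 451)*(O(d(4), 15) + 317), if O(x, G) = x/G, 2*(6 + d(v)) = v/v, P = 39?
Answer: -1956794/15 ≈ -1.3045e+5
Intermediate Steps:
d(v) = -11/2 (d(v) = -6 + (v/v)/2 = -6 + (1/2)*1 = -6 + 1/2 = -11/2)
(P - 451)*(O(d(4), 15) + 317) = (39 - 451)*(-11/2/15 + 317) = -412*(-11/2*1/15 + 317) = -412*(-11/30 + 317) = -412*9499/30 = -1956794/15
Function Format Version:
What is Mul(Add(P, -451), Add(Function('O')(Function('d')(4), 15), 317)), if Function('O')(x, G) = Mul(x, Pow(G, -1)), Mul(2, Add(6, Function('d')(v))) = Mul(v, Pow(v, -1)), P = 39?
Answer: Rational(-1956794, 15) ≈ -1.3045e+5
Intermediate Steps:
Function('d')(v) = Rational(-11, 2) (Function('d')(v) = Add(-6, Mul(Rational(1, 2), Mul(v, Pow(v, -1)))) = Add(-6, Mul(Rational(1, 2), 1)) = Add(-6, Rational(1, 2)) = Rational(-11, 2))
Mul(Add(P, -451), Add(Function('O')(Function('d')(4), 15), 317)) = Mul(Add(39, -451), Add(Mul(Rational(-11, 2), Pow(15, -1)), 317)) = Mul(-412, Add(Mul(Rational(-11, 2), Rational(1, 15)), 317)) = Mul(-412, Add(Rational(-11, 30), 317)) = Mul(-412, Rational(9499, 30)) = Rational(-1956794, 15)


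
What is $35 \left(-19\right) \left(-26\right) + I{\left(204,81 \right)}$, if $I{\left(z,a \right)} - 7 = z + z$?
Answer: $17705$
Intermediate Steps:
$I{\left(z,a \right)} = 7 + 2 z$ ($I{\left(z,a \right)} = 7 + \left(z + z\right) = 7 + 2 z$)
$35 \left(-19\right) \left(-26\right) + I{\left(204,81 \right)} = 35 \left(-19\right) \left(-26\right) + \left(7 + 2 \cdot 204\right) = \left(-665\right) \left(-26\right) + \left(7 + 408\right) = 17290 + 415 = 17705$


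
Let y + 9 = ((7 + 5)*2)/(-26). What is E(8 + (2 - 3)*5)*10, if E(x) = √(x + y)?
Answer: 30*I*√130/13 ≈ 26.312*I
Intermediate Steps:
y = -129/13 (y = -9 + ((7 + 5)*2)/(-26) = -9 + (12*2)*(-1/26) = -9 + 24*(-1/26) = -9 - 12/13 = -129/13 ≈ -9.9231)
E(x) = √(-129/13 + x) (E(x) = √(x - 129/13) = √(-129/13 + x))
E(8 + (2 - 3)*5)*10 = (√(-1677 + 169*(8 + (2 - 3)*5))/13)*10 = (√(-1677 + 169*(8 - 1*5))/13)*10 = (√(-1677 + 169*(8 - 5))/13)*10 = (√(-1677 + 169*3)/13)*10 = (√(-1677 + 507)/13)*10 = (√(-1170)/13)*10 = ((3*I*√130)/13)*10 = (3*I*√130/13)*10 = 30*I*√130/13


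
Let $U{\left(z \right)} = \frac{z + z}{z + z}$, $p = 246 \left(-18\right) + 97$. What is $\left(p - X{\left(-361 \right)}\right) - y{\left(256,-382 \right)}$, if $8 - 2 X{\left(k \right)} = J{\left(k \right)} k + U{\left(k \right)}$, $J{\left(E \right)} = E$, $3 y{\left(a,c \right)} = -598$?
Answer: $\frac{183076}{3} \approx 61025.0$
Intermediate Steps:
$p = -4331$ ($p = -4428 + 97 = -4331$)
$y{\left(a,c \right)} = - \frac{598}{3}$ ($y{\left(a,c \right)} = \frac{1}{3} \left(-598\right) = - \frac{598}{3}$)
$U{\left(z \right)} = 1$ ($U{\left(z \right)} = \frac{2 z}{2 z} = 2 z \frac{1}{2 z} = 1$)
$X{\left(k \right)} = \frac{7}{2} - \frac{k^{2}}{2}$ ($X{\left(k \right)} = 4 - \frac{k k + 1}{2} = 4 - \frac{k^{2} + 1}{2} = 4 - \frac{1 + k^{2}}{2} = 4 - \left(\frac{1}{2} + \frac{k^{2}}{2}\right) = \frac{7}{2} - \frac{k^{2}}{2}$)
$\left(p - X{\left(-361 \right)}\right) - y{\left(256,-382 \right)} = \left(-4331 - \left(\frac{7}{2} - \frac{\left(-361\right)^{2}}{2}\right)\right) - - \frac{598}{3} = \left(-4331 - \left(\frac{7}{2} - \frac{130321}{2}\right)\right) + \frac{598}{3} = \left(-4331 - -65157\right) + \frac{598}{3} = \left(-4331 + 65157\right) + \frac{598}{3} = 60826 + \frac{598}{3} = \frac{183076}{3}$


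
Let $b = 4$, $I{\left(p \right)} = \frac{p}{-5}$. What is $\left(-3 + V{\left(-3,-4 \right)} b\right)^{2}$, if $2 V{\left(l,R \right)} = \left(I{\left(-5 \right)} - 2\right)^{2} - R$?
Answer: $49$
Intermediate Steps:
$I{\left(p \right)} = - \frac{p}{5}$ ($I{\left(p \right)} = p \left(- \frac{1}{5}\right) = - \frac{p}{5}$)
$V{\left(l,R \right)} = \frac{1}{2} - \frac{R}{2}$ ($V{\left(l,R \right)} = \frac{\left(\left(- \frac{1}{5}\right) \left(-5\right) - 2\right)^{2} - R}{2} = \frac{\left(1 - 2\right)^{2} - R}{2} = \frac{\left(-1\right)^{2} - R}{2} = \frac{1 - R}{2} = \frac{1}{2} - \frac{R}{2}$)
$\left(-3 + V{\left(-3,-4 \right)} b\right)^{2} = \left(-3 + \left(\frac{1}{2} - -2\right) 4\right)^{2} = \left(-3 + \left(\frac{1}{2} + 2\right) 4\right)^{2} = \left(-3 + \frac{5}{2} \cdot 4\right)^{2} = \left(-3 + 10\right)^{2} = 7^{2} = 49$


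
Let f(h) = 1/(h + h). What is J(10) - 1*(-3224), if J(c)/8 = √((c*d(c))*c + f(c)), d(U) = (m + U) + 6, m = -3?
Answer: 3224 + 36*√1605/5 ≈ 3512.4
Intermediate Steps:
d(U) = 3 + U (d(U) = (-3 + U) + 6 = 3 + U)
f(h) = 1/(2*h)
J(c) = 8*√(1/(2*c) + c²*(3 + c)) (J(c) = 8*√((c*(3 + c))*c + 1/(2*c)) = 8*√(c²*(3 + c) + 1/(2*c)) = 8*√(1/(2*c) + c²*(3 + c)))
J(10) - 1*(-3224) = 4*√2*√((1 + 2*10³*(3 + 10))/10) - 1*(-3224) = 4*√2*√((1 + 2*1000*13)/10) + 3224 = 4*√2*√((1 + 26000)/10) + 3224 = 4*√2*√((⅒)*26001) + 3224 = 4*√2*√(26001/10) + 3224 = 4*√2*(9*√3210/10) + 3224 = 36*√1605/5 + 3224 = 3224 + 36*√1605/5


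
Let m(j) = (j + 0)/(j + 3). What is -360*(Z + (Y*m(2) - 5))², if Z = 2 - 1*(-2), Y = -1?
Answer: -3528/5 ≈ -705.60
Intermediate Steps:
m(j) = j/(3 + j)
Z = 4 (Z = 2 + 2 = 4)
-360*(Z + (Y*m(2) - 5))² = -360*(4 + (-2/(3 + 2) - 5))² = -360*(4 + (-2/5 - 5))² = -360*(4 + (-1*⅖ - 5))² = -360*(4 + (-⅖ - 5))² = -360*(4 - 27/5)² = -360*(-7/5)² = -360*49/25 = -3528/5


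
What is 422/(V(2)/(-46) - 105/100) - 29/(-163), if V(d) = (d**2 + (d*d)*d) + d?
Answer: -31623493/101549 ≈ -311.41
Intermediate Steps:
V(d) = d + d**2 + d**3 (V(d) = (d**2 + d**2*d) + d = (d**2 + d**3) + d = d + d**2 + d**3)
422/(V(2)/(-46) - 105/100) - 29/(-163) = 422/((2*(1 + 2 + 2**2))/(-46) - 105/100) - 29/(-163) = 422/((2*(1 + 2 + 4))*(-1/46) - 105*1/100) - 29*(-1/163) = 422/((2*7)*(-1/46) - 21/20) + 29/163 = 422/(14*(-1/46) - 21/20) + 29/163 = 422/(-7/23 - 21/20) + 29/163 = 422/(-623/460) + 29/163 = 422*(-460/623) + 29/163 = -194120/623 + 29/163 = -31623493/101549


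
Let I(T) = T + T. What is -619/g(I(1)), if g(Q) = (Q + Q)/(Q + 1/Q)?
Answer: -3095/8 ≈ -386.88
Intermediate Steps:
I(T) = 2*T
g(Q) = 2*Q/(Q + 1/Q) (g(Q) = (2*Q)/(Q + 1/Q) = 2*Q/(Q + 1/Q))
-619/g(I(1)) = -619/(2*(2*1)²/(1 + (2*1)²)) = -619/(2*2²/(1 + 2²)) = -619/(2*4/(1 + 4)) = -619/(2*4/5) = -619/(2*4*(⅕)) = -619/8/5 = -619*5/8 = -3095/8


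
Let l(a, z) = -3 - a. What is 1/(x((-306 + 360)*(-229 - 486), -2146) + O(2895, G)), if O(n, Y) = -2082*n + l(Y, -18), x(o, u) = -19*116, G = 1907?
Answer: -1/6031504 ≈ -1.6580e-7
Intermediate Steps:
x(o, u) = -2204
O(n, Y) = -3 - Y - 2082*n (O(n, Y) = -2082*n + (-3 - Y) = -3 - Y - 2082*n)
1/(x((-306 + 360)*(-229 - 486), -2146) + O(2895, G)) = 1/(-2204 + (-3 - 1*1907 - 2082*2895)) = 1/(-2204 + (-3 - 1907 - 6027390)) = 1/(-2204 - 6029300) = 1/(-6031504) = -1/6031504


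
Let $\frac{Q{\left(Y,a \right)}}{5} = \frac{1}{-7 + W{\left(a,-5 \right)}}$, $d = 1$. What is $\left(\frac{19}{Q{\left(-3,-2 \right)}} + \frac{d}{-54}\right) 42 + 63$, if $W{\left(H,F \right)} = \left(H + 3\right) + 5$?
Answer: $- \frac{4382}{45} \approx -97.378$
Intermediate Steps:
$W{\left(H,F \right)} = 8 + H$ ($W{\left(H,F \right)} = \left(3 + H\right) + 5 = 8 + H$)
$Q{\left(Y,a \right)} = \frac{5}{1 + a}$ ($Q{\left(Y,a \right)} = \frac{5}{-7 + \left(8 + a\right)} = \frac{5}{1 + a}$)
$\left(\frac{19}{Q{\left(-3,-2 \right)}} + \frac{d}{-54}\right) 42 + 63 = \left(\frac{19}{5 \frac{1}{1 - 2}} + 1 \frac{1}{-54}\right) 42 + 63 = \left(\frac{19}{5 \frac{1}{-1}} + 1 \left(- \frac{1}{54}\right)\right) 42 + 63 = \left(\frac{19}{5 \left(-1\right)} - \frac{1}{54}\right) 42 + 63 = \left(\frac{19}{-5} - \frac{1}{54}\right) 42 + 63 = \left(19 \left(- \frac{1}{5}\right) - \frac{1}{54}\right) 42 + 63 = \left(- \frac{19}{5} - \frac{1}{54}\right) 42 + 63 = \left(- \frac{1031}{270}\right) 42 + 63 = - \frac{7217}{45} + 63 = - \frac{4382}{45}$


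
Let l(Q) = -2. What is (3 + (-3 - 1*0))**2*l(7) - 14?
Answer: -14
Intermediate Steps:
(3 + (-3 - 1*0))**2*l(7) - 14 = (3 + (-3 - 1*0))**2*(-2) - 14 = (3 + (-3 + 0))**2*(-2) - 14 = (3 - 3)**2*(-2) - 14 = 0**2*(-2) - 14 = 0*(-2) - 14 = 0 - 14 = -14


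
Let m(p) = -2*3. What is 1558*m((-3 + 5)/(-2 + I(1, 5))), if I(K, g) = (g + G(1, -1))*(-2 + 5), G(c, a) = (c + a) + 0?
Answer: -9348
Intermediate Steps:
G(c, a) = a + c (G(c, a) = (a + c) + 0 = a + c)
I(K, g) = 3*g (I(K, g) = (g + (-1 + 1))*(-2 + 5) = (g + 0)*3 = g*3 = 3*g)
m(p) = -6
1558*m((-3 + 5)/(-2 + I(1, 5))) = 1558*(-6) = -9348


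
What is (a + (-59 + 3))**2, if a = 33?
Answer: 529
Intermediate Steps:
(a + (-59 + 3))**2 = (33 + (-59 + 3))**2 = (33 - 56)**2 = (-23)**2 = 529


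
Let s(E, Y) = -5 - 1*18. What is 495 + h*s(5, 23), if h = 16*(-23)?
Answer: 8959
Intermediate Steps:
s(E, Y) = -23 (s(E, Y) = -5 - 18 = -23)
h = -368
495 + h*s(5, 23) = 495 - 368*(-23) = 495 + 8464 = 8959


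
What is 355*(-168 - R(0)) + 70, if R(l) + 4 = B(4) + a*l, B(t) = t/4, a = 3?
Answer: -58505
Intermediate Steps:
B(t) = t/4 (B(t) = t*(¼) = t/4)
R(l) = -3 + 3*l (R(l) = -4 + ((¼)*4 + 3*l) = -4 + (1 + 3*l) = -3 + 3*l)
355*(-168 - R(0)) + 70 = 355*(-168 - (-3 + 3*0)) + 70 = 355*(-168 - (-3 + 0)) + 70 = 355*(-168 - 1*(-3)) + 70 = 355*(-168 + 3) + 70 = 355*(-165) + 70 = -58575 + 70 = -58505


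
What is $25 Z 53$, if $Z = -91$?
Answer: $-120575$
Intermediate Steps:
$25 Z 53 = 25 \left(-91\right) 53 = \left(-2275\right) 53 = -120575$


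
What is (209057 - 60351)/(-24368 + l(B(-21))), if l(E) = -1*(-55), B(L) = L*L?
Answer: -148706/24313 ≈ -6.1163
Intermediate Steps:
B(L) = L²
l(E) = 55
(209057 - 60351)/(-24368 + l(B(-21))) = (209057 - 60351)/(-24368 + 55) = 148706/(-24313) = 148706*(-1/24313) = -148706/24313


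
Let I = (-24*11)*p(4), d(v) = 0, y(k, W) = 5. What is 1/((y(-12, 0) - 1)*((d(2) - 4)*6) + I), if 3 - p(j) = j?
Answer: 1/168 ≈ 0.0059524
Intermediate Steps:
p(j) = 3 - j
I = 264 (I = (-24*11)*(3 - 1*4) = -264*(3 - 4) = -264*(-1) = 264)
1/((y(-12, 0) - 1)*((d(2) - 4)*6) + I) = 1/((5 - 1)*((0 - 4)*6) + 264) = 1/(4*(-4*6) + 264) = 1/(4*(-24) + 264) = 1/(-96 + 264) = 1/168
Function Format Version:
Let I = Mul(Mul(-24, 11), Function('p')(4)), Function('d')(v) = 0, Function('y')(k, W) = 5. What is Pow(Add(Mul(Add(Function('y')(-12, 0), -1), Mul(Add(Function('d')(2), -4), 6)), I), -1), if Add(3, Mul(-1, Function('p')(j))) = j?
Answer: Rational(1, 168) ≈ 0.0059524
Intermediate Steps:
Function('p')(j) = Add(3, Mul(-1, j))
I = 264 (I = Mul(Mul(-24, 11), Add(3, Mul(-1, 4))) = Mul(-264, Add(3, -4)) = Mul(-264, -1) = 264)
Pow(Add(Mul(Add(Function('y')(-12, 0), -1), Mul(Add(Function('d')(2), -4), 6)), I), -1) = Pow(Add(Mul(Add(5, -1), Mul(Add(0, -4), 6)), 264), -1) = Pow(Add(Mul(4, Mul(-4, 6)), 264), -1) = Pow(Add(Mul(4, -24), 264), -1) = Pow(Add(-96, 264), -1) = Pow(168, -1) = Rational(1, 168)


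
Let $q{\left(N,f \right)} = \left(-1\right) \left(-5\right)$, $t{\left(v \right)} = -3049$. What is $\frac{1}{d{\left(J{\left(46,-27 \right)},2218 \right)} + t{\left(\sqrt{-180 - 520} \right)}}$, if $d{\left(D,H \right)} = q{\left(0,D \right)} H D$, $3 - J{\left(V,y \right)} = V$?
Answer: $- \frac{1}{479919} \approx -2.0837 \cdot 10^{-6}$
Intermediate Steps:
$J{\left(V,y \right)} = 3 - V$
$q{\left(N,f \right)} = 5$
$d{\left(D,H \right)} = 5 D H$ ($d{\left(D,H \right)} = 5 H D = 5 D H$)
$\frac{1}{d{\left(J{\left(46,-27 \right)},2218 \right)} + t{\left(\sqrt{-180 - 520} \right)}} = \frac{1}{5 \left(3 - 46\right) 2218 - 3049} = \frac{1}{5 \left(-43\right) 2218 - 3049} = \frac{1}{-476870 - 3049} = \frac{1}{-479919} = - \frac{1}{479919}$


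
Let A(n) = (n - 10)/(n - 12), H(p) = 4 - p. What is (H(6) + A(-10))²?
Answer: 144/121 ≈ 1.1901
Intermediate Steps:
A(n) = (-10 + n)/(-12 + n)
(H(6) + A(-10))² = ((4 - 1*6) + (-10 - 10)/(-12 - 10))² = ((4 - 6) - 20/(-22))² = (-2 - 1/22*(-20))² = (-2 + 10/11)² = (-12/11)² = 144/121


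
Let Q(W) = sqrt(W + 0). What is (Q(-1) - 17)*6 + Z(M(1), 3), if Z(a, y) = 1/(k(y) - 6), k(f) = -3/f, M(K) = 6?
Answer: -715/7 + 6*I ≈ -102.14 + 6.0*I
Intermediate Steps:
Q(W) = sqrt(W)
Z(a, y) = 1/(-6 - 3/y) (Z(a, y) = 1/(-3/y - 6) = 1/(-6 - 3/y))
(Q(-1) - 17)*6 + Z(M(1), 3) = (sqrt(-1) - 17)*6 - 1*3/(3 + 6*3) = (I - 17)*6 - 1*3/(3 + 18) = (-17 + I)*6 - 1*3/21 = (-102 + 6*I) - 1*3*1/21 = (-102 + 6*I) - 1/7 = -715/7 + 6*I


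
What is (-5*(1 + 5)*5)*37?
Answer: -5550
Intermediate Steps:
(-5*(1 + 5)*5)*37 = (-5*6*5)*37 = -30*5*37 = -150*37 = -5550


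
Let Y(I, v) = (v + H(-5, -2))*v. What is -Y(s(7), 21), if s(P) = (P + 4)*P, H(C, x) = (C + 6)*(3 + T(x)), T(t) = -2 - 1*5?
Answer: -357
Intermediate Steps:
T(t) = -7 (T(t) = -2 - 5 = -7)
H(C, x) = -24 - 4*C (H(C, x) = (C + 6)*(3 - 7) = (6 + C)*(-4) = -24 - 4*C)
s(P) = P*(4 + P) (s(P) = (4 + P)*P = P*(4 + P))
Y(I, v) = v*(-4 + v) (Y(I, v) = (v + (-24 - 4*(-5)))*v = (v + (-24 + 20))*v = (v - 4)*v = (-4 + v)*v = v*(-4 + v))
-Y(s(7), 21) = -21*(-4 + 21) = -21*17 = -1*357 = -357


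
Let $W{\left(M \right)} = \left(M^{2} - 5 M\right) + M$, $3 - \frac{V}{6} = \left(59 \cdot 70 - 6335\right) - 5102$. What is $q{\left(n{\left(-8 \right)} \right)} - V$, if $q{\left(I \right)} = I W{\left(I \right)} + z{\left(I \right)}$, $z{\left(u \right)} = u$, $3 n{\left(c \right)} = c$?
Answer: $- \frac{1185572}{27} \approx -43910.0$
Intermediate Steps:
$n{\left(c \right)} = \frac{c}{3}$
$V = 43860$ ($V = 18 - 6 \left(\left(59 \cdot 70 - 6335\right) - 5102\right) = 18 - 6 \left(\left(4130 - 6335\right) - 5102\right) = 18 - 6 \left(-2205 - 5102\right) = 18 - -43842 = 18 + 43842 = 43860$)
$W{\left(M \right)} = M^{2} - 4 M$
$q{\left(I \right)} = I + I^{2} \left(-4 + I\right)$ ($q{\left(I \right)} = I I \left(-4 + I\right) + I = I^{2} \left(-4 + I\right) + I = I + I^{2} \left(-4 + I\right)$)
$q{\left(n{\left(-8 \right)} \right)} - V = \frac{1}{3} \left(-8\right) \left(1 + \frac{1}{3} \left(-8\right) \left(-4 + \frac{1}{3} \left(-8\right)\right)\right) - 43860 = - \frac{8 \left(1 - \frac{8 \left(-4 - \frac{8}{3}\right)}{3}\right)}{3} - 43860 = - \frac{8 \left(1 - - \frac{160}{9}\right)}{3} - 43860 = - \frac{8 \left(1 + \frac{160}{9}\right)}{3} - 43860 = \left(- \frac{8}{3}\right) \frac{169}{9} - 43860 = - \frac{1352}{27} - 43860 = - \frac{1185572}{27}$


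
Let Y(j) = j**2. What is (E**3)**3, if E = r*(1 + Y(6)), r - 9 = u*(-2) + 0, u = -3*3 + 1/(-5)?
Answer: 2209533655048728070406767224421229/1953125 ≈ 1.1313e+27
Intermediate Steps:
u = -46/5 (u = -9 + 1*(-1/5) = -9 - 1/5 = -46/5 ≈ -9.2000)
r = 137/5 (r = 9 + (-46/5*(-2) + 0) = 9 + (92/5 + 0) = 9 + 92/5 = 137/5 ≈ 27.400)
E = 5069/5 (E = 137*(1 + 6**2)/5 = 137*(1 + 36)/5 = (137/5)*37 = 5069/5 ≈ 1013.8)
(E**3)**3 = ((5069/5)**3)**3 = (130246743509/125)**3 = 2209533655048728070406767224421229/1953125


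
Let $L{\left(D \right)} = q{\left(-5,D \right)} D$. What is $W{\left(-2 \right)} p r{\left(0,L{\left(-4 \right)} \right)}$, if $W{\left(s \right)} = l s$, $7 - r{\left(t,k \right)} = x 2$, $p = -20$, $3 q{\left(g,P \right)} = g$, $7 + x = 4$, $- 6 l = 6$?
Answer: $-520$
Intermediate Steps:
$l = -1$ ($l = \left(- \frac{1}{6}\right) 6 = -1$)
$x = -3$ ($x = -7 + 4 = -3$)
$q{\left(g,P \right)} = \frac{g}{3}$
$L{\left(D \right)} = - \frac{5 D}{3}$ ($L{\left(D \right)} = \frac{1}{3} \left(-5\right) D = - \frac{5 D}{3}$)
$r{\left(t,k \right)} = 13$ ($r{\left(t,k \right)} = 7 - \left(-3\right) 2 = 7 - -6 = 7 + 6 = 13$)
$W{\left(s \right)} = - s$
$W{\left(-2 \right)} p r{\left(0,L{\left(-4 \right)} \right)} = \left(-1\right) \left(-2\right) \left(-20\right) 13 = 2 \left(-20\right) 13 = \left(-40\right) 13 = -520$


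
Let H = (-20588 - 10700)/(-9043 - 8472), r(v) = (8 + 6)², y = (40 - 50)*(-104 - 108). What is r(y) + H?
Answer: 3464228/17515 ≈ 197.79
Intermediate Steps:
y = 2120 (y = -10*(-212) = 2120)
r(v) = 196 (r(v) = 14² = 196)
H = 31288/17515 (H = -31288/(-17515) = -31288*(-1/17515) = 31288/17515 ≈ 1.7864)
r(y) + H = 196 + 31288/17515 = 3464228/17515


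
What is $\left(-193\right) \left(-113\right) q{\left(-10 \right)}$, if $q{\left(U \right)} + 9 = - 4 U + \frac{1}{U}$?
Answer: $\frac{6738981}{10} \approx 6.739 \cdot 10^{5}$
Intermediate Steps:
$q{\left(U \right)} = -9 + \frac{1}{U} - 4 U$ ($q{\left(U \right)} = -9 - \left(- \frac{1}{U} + 4 U\right) = -9 + \frac{1}{U} - 4 U$)
$\left(-193\right) \left(-113\right) q{\left(-10 \right)} = \left(-193\right) \left(-113\right) \left(-9 + \frac{1}{-10} - -40\right) = 21809 \left(-9 - \frac{1}{10} + 40\right) = 21809 \cdot \frac{309}{10} = \frac{6738981}{10}$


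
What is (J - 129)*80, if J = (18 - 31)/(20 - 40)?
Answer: -10268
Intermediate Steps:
J = 13/20 (J = -13/(-20) = -13*(-1/20) = 13/20 ≈ 0.65000)
(J - 129)*80 = (13/20 - 129)*80 = -2567/20*80 = -10268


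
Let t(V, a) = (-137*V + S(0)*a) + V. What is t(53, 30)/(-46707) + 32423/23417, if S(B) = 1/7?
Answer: 11781493069/7656164733 ≈ 1.5388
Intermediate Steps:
S(B) = 1/7
t(V, a) = -136*V + a/7 (t(V, a) = (-137*V + a/7) + V = -136*V + a/7)
t(53, 30)/(-46707) + 32423/23417 = (-136*53 + (1/7)*30)/(-46707) + 32423/23417 = (-7208 + 30/7)*(-1/46707) + 32423*(1/23417) = -50426/7*(-1/46707) + 32423/23417 = 50426/326949 + 32423/23417 = 11781493069/7656164733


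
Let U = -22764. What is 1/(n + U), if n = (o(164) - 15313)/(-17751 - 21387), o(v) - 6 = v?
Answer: -39138/890922289 ≈ -4.3930e-5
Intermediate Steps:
o(v) = 6 + v
n = 15143/39138 (n = ((6 + 164) - 15313)/(-17751 - 21387) = (170 - 15313)/(-39138) = -15143*(-1/39138) = 15143/39138 ≈ 0.38691)
1/(n + U) = 1/(15143/39138 - 22764) = 1/(-890922289/39138) = -39138/890922289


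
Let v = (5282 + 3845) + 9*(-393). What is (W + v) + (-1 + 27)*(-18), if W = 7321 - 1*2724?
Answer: 9719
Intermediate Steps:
W = 4597 (W = 7321 - 2724 = 4597)
v = 5590 (v = 9127 - 3537 = 5590)
(W + v) + (-1 + 27)*(-18) = (4597 + 5590) + (-1 + 27)*(-18) = 10187 + 26*(-18) = 10187 - 468 = 9719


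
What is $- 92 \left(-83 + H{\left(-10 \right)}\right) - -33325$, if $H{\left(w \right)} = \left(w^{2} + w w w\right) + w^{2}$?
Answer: $114561$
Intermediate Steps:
$H{\left(w \right)} = w^{3} + 2 w^{2}$ ($H{\left(w \right)} = \left(w^{2} + w^{2} w\right) + w^{2} = \left(w^{2} + w^{3}\right) + w^{2} = w^{3} + 2 w^{2}$)
$- 92 \left(-83 + H{\left(-10 \right)}\right) - -33325 = - 92 \left(-83 + \left(-10\right)^{2} \left(2 - 10\right)\right) - -33325 = - 92 \left(-83 + 100 \left(-8\right)\right) + 33325 = - 92 \left(-83 - 800\right) + 33325 = \left(-92\right) \left(-883\right) + 33325 = 81236 + 33325 = 114561$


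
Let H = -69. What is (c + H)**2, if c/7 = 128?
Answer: 683929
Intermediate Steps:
c = 896 (c = 7*128 = 896)
(c + H)**2 = (896 - 69)**2 = 827**2 = 683929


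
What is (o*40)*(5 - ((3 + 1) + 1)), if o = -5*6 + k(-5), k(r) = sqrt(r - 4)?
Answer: 0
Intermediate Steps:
k(r) = sqrt(-4 + r)
o = -30 + 3*I (o = -5*6 + sqrt(-4 - 5) = -30 + sqrt(-9) = -30 + 3*I ≈ -30.0 + 3.0*I)
(o*40)*(5 - ((3 + 1) + 1)) = ((-30 + 3*I)*40)*(5 - ((3 + 1) + 1)) = (-1200 + 120*I)*(5 - (4 + 1)) = (-1200 + 120*I)*(5 - 1*5) = (-1200 + 120*I)*(5 - 5) = (-1200 + 120*I)*0 = 0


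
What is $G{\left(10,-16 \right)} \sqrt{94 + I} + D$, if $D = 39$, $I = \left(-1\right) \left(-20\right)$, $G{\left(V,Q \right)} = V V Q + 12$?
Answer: $39 - 1588 \sqrt{114} \approx -16916.0$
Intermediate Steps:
$G{\left(V,Q \right)} = 12 + Q V^{2}$ ($G{\left(V,Q \right)} = V^{2} Q + 12 = Q V^{2} + 12 = 12 + Q V^{2}$)
$I = 20$
$G{\left(10,-16 \right)} \sqrt{94 + I} + D = \left(12 - 16 \cdot 10^{2}\right) \sqrt{94 + 20} + 39 = \left(12 - 1600\right) \sqrt{114} + 39 = - 1588 \sqrt{114} + 39 = 39 - 1588 \sqrt{114}$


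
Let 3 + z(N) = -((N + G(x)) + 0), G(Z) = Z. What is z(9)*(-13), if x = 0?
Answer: 156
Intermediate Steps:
z(N) = -3 - N (z(N) = -3 - ((N + 0) + 0) = -3 - (N + 0) = -3 - N)
z(9)*(-13) = (-3 - 1*9)*(-13) = (-3 - 9)*(-13) = -12*(-13) = 156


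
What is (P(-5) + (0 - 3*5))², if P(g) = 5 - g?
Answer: 25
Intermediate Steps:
(P(-5) + (0 - 3*5))² = ((5 - 1*(-5)) + (0 - 3*5))² = ((5 + 5) + (0 - 15))² = (10 - 15)² = (-5)² = 25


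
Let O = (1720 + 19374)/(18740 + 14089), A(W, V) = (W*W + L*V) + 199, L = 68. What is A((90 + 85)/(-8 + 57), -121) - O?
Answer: -12896133490/1608621 ≈ -8016.9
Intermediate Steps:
A(W, V) = 199 + W² + 68*V (A(W, V) = (W*W + 68*V) + 199 = (W² + 68*V) + 199 = 199 + W² + 68*V)
O = 21094/32829 ≈ 0.64254
A((90 + 85)/(-8 + 57), -121) - O = (199 + ((90 + 85)/(-8 + 57))² + 68*(-121)) - 1*21094/32829 = (199 + (175/49)² - 8228) - 21094/32829 = (199 + (175*(1/49))² - 8228) - 21094/32829 = (199 + (25/7)² - 8228) - 21094/32829 = (199 + 625/49 - 8228) - 21094/32829 = -392796/49 - 21094/32829 = -12896133490/1608621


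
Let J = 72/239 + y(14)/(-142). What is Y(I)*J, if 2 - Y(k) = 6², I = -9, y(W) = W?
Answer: -116926/16969 ≈ -6.8906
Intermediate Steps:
Y(k) = -34 (Y(k) = 2 - 1*6² = 2 - 1*36 = 2 - 36 = -34)
J = 3439/16969 (J = 72/239 + 14/(-142) = 72*(1/239) + 14*(-1/142) = 72/239 - 7/71 = 3439/16969 ≈ 0.20266)
Y(I)*J = -34*3439/16969 = -116926/16969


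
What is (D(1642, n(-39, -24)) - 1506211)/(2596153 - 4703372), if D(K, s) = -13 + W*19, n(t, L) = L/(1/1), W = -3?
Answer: 1506281/2107219 ≈ 0.71482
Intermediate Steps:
n(t, L) = L (n(t, L) = L/1 = L*1 = L)
D(K, s) = -70 (D(K, s) = -13 - 3*19 = -13 - 57 = -70)
(D(1642, n(-39, -24)) - 1506211)/(2596153 - 4703372) = (-70 - 1506211)/(2596153 - 4703372) = -1506281/(-2107219) = -1506281*(-1/2107219) = 1506281/2107219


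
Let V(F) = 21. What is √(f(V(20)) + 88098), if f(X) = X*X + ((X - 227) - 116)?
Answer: √88217 ≈ 297.01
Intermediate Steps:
f(X) = -343 + X + X² (f(X) = X² + ((-227 + X) - 116) = X² + (-343 + X) = -343 + X + X²)
√(f(V(20)) + 88098) = √((-343 + 21 + 21²) + 88098) = √((-343 + 21 + 441) + 88098) = √(119 + 88098) = √88217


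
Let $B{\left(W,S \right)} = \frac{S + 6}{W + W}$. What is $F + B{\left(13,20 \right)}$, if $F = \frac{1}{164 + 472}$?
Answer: $\frac{637}{636} \approx 1.0016$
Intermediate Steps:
$F = \frac{1}{636} \approx 0.0015723$
$B{\left(W,S \right)} = \frac{6 + S}{2 W}$
$F + B{\left(13,20 \right)} = \frac{1}{636} + \frac{6 + 20}{2 \cdot 13} = \frac{1}{636} + \frac{1}{2} \cdot \frac{1}{13} \cdot 26 = \frac{1}{636} + 1 = \frac{637}{636}$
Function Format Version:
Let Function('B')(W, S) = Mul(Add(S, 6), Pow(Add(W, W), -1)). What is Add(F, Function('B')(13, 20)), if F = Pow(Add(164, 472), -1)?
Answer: Rational(637, 636) ≈ 1.0016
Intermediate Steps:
F = Rational(1, 636) (F = Pow(636, -1) = Rational(1, 636) ≈ 0.0015723)
Function('B')(W, S) = Mul(Rational(1, 2), Pow(W, -1), Add(6, S)) (Function('B')(W, S) = Mul(Add(6, S), Pow(Mul(2, W), -1)) = Mul(Add(6, S), Mul(Rational(1, 2), Pow(W, -1))) = Mul(Rational(1, 2), Pow(W, -1), Add(6, S)))
Add(F, Function('B')(13, 20)) = Add(Rational(1, 636), Mul(Rational(1, 2), Pow(13, -1), Add(6, 20))) = Add(Rational(1, 636), Mul(Rational(1, 2), Rational(1, 13), 26)) = Add(Rational(1, 636), 1) = Rational(637, 636)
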